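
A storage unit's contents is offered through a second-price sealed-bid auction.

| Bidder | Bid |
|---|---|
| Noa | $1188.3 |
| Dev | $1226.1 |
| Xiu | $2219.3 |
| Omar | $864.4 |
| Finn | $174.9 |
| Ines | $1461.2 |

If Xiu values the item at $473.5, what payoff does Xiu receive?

Highest bid: Xiu at $2219.3, so Xiu wins.
Second-highest bid: Ines at $1461.2 — that is the price the winner pays.
Xiu's payoff = value − price = $473.5 − $1461.2 = −$987.7.

−$987.7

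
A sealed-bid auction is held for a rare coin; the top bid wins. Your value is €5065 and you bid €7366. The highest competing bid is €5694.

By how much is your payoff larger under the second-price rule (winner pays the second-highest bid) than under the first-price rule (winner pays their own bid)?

€1672

You have the highest bid, so you win under either rule.
Second-price: pay €5694 → payoff −€629.
First-price: pay your own bid €7366 → payoff −€2301.
Difference = −€629 − (−€2301) = €1672.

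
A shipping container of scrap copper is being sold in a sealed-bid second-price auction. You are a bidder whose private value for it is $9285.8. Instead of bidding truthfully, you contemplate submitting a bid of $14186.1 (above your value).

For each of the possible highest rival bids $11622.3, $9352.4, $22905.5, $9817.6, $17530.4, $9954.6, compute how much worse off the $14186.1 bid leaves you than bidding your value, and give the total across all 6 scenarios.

$3603.7

The deviation costs you only when the competing bid falls strictly between $9285.8 and $14186.1; elsewhere both bids give the same outcome.
$11622.3: truthful payoff $0, deviation payoff −$2336.5 → loss $2336.5.
$9352.4: truthful payoff $0, deviation payoff −$66.6 → loss $66.6.
$22905.5: outcomes coincide → loss $0.
$9817.6: truthful payoff $0, deviation payoff −$531.8 → loss $531.8.
$17530.4: outcomes coincide → loss $0.
$9954.6: truthful payoff $0, deviation payoff −$668.8 → loss $668.8.
Total loss = $2336.5 + $66.6 + $531.8 + $668.8 = $3603.7.
Truthful bidding weakly dominates here: raising your bid can only win items priced above your value, and lowering it can only forfeit items priced below.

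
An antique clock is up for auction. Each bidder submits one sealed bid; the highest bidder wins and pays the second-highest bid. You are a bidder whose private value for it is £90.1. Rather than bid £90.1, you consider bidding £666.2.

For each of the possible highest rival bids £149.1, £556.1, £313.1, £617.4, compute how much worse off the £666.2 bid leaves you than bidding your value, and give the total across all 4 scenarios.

£1275.3

The deviation costs you only when the competing bid falls strictly between £90.1 and £666.2; elsewhere both bids give the same outcome.
£149.1: truthful payoff £0, deviation payoff −£59 → loss £59.
£556.1: truthful payoff £0, deviation payoff −£466 → loss £466.
£313.1: truthful payoff £0, deviation payoff −£223 → loss £223.
£617.4: truthful payoff £0, deviation payoff −£527.3 → loss £527.3.
Total loss = £59 + £466 + £223 + £527.3 = £1275.3.
Truthful bidding weakly dominates here: raising your bid can only win items priced above your value, and lowering it can only forfeit items priced below.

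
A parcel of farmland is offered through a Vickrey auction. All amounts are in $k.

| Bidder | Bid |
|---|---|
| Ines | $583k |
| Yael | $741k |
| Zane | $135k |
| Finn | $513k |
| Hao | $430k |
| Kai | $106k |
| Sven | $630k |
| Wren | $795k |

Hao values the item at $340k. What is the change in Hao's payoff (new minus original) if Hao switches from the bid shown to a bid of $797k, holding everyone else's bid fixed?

−$455k

The highest bid among the other bidders is $795k; Hao's bid doesn't change that.
Original bid $430k: Hao is not highest (top rival bid is $795k); payoff $0k.
Alternative bid $797k: Hao is highest, pays the top rival bid $795k; payoff $340k − $795k = −$455k.
Change in payoff = −$455k − ($0k) = −$455k.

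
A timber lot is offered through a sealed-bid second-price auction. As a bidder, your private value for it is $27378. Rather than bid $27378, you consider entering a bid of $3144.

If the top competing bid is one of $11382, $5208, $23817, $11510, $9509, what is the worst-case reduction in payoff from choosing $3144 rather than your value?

$22170

$11382: truthful gives $15996, deviation gives $0 → loss $15996.
$5208: truthful gives $22170, deviation gives $0 → loss $22170.
$23817: truthful gives $3561, deviation gives $0 → loss $3561.
$11510: truthful gives $15868, deviation gives $0 → loss $15868.
$9509: truthful gives $17869, deviation gives $0 → loss $17869.
Maximum loss: $22170.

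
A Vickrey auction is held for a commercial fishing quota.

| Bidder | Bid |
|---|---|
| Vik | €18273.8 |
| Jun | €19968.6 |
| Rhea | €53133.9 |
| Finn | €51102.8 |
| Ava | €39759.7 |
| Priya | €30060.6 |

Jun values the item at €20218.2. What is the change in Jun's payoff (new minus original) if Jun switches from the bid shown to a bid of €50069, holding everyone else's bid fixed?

The highest bid among the other bidders is €53133.9; Jun's bid doesn't change that.
Original bid €19968.6: Jun is not highest (top rival bid is €53133.9); payoff €0.
Alternative bid €50069: Jun is not highest (top rival bid is €53133.9); payoff €0.
Change in payoff = €0 − (€0) = €0.

€0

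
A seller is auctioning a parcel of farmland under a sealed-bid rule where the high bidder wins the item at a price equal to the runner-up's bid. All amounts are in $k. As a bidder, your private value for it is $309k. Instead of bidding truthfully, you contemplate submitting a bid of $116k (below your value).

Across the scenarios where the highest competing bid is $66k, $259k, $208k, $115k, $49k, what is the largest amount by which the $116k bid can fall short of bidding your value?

$101k

$66k: same outcome either way → loss $0k.
$259k: truthful gives $50k, deviation gives $0k → loss $50k.
$208k: truthful gives $101k, deviation gives $0k → loss $101k.
$115k: same outcome either way → loss $0k.
$49k: same outcome either way → loss $0k.
Maximum loss: $101k.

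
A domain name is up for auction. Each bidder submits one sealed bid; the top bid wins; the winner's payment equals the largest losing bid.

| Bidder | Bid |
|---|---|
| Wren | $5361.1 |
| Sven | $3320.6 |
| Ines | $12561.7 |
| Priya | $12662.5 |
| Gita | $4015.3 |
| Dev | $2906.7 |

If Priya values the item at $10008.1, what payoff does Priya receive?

−$2553.6

Highest bid: Priya at $12662.5, so Priya wins.
Second-highest bid: Ines at $12561.7 — that is the price the winner pays.
Priya's payoff = value − price = $10008.1 − $12561.7 = −$2553.6.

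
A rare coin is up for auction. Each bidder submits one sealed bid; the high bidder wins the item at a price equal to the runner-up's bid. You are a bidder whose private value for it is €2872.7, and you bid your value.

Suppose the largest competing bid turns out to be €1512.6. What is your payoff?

€1360.1

Your bid €2872.7 exceeds the highest competing bid €1512.6, so you win.
In a second-price auction the winner pays the second-highest bid, €1512.6.
Payoff = value − price = €2872.7 − €1512.6 = €1360.1.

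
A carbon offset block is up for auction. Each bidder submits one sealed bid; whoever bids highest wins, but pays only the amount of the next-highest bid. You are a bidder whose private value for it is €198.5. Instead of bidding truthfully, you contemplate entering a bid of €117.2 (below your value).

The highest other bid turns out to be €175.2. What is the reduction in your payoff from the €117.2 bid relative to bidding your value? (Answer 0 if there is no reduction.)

Bidding your value €198.5: you win (since €198.5 > €175.2) and pay €175.2. Payoff €23.3.
Bidding €117.2: you lose. Payoff €0.
The competing bid €175.2 lies between your shaded bid and your value, so underbidding forfeits an item you could have won at a profitable price.
Loss from deviating = €23.3 − (€0) = €23.3.
Because the price is fixed by the runner-up's bid, deviating from your value can only change a good outcome into a bad one — never the reverse.

€23.3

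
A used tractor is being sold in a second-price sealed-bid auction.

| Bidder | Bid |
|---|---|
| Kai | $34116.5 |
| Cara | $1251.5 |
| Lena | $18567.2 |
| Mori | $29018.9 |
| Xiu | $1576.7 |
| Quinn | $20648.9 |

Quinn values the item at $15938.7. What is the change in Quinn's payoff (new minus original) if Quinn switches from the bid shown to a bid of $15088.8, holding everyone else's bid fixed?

$0

The highest bid among the other bidders is $34116.5; Quinn's bid doesn't change that.
Original bid $20648.9: Quinn is not highest (top rival bid is $34116.5); payoff $0.
Alternative bid $15088.8: Quinn is not highest (top rival bid is $34116.5); payoff $0.
Change in payoff = $0 − ($0) = $0.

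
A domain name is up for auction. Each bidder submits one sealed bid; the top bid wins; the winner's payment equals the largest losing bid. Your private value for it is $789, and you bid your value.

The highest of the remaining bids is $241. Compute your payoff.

$548

Your bid $789 exceeds the highest competing bid $241, so you win.
In a second-price auction the winner pays the second-highest bid, $241.
Payoff = value − price = $789 − $241 = $548.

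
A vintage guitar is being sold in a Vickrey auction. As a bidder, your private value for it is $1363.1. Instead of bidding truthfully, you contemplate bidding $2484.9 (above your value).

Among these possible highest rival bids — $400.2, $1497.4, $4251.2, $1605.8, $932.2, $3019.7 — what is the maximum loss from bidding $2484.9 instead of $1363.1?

$242.7

$400.2: same outcome either way → loss $0.
$1497.4: truthful gives $0, deviation gives −$134.3 → loss $134.3.
$4251.2: same outcome either way → loss $0.
$1605.8: truthful gives $0, deviation gives −$242.7 → loss $242.7.
$932.2: same outcome either way → loss $0.
$3019.7: same outcome either way → loss $0.
Maximum loss: $242.7.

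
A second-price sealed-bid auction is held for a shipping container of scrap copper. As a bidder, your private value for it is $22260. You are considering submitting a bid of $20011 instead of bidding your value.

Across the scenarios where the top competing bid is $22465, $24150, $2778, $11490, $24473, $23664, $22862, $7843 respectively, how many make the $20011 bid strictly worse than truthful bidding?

0

The deviation hurts exactly when the highest competing bid lies strictly between $20011 and $22260 — underbidding then forfeits a profitable win.
$22465: above both → same outcome either way.
$24150: above both → same outcome either way.
$2778: below both → same outcome either way.
$11490: below both → same outcome either way.
$24473: above both → same outcome either way.
$23664: above both → same outcome either way.
$22862: above both → same outcome either way.
$7843: below both → same outcome either way.
Count: 0.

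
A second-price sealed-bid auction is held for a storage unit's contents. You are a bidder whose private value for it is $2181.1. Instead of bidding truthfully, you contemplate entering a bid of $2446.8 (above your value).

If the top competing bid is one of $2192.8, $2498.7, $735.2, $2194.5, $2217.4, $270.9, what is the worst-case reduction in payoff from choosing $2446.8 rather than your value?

$36.3

$2192.8: truthful gives $0, deviation gives −$11.7 → loss $11.7.
$2498.7: same outcome either way → loss $0.
$735.2: same outcome either way → loss $0.
$2194.5: truthful gives $0, deviation gives −$13.4 → loss $13.4.
$2217.4: truthful gives $0, deviation gives −$36.3 → loss $36.3.
$270.9: same outcome either way → loss $0.
Maximum loss: $36.3.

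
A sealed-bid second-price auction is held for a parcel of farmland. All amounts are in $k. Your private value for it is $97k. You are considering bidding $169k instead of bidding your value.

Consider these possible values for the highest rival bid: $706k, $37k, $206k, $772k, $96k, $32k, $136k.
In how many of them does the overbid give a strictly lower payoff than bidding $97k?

The deviation hurts exactly when the highest competing bid lies strictly between $97k and $169k — overbidding then wins at a price above your value.
$706k: above both → same outcome either way.
$37k: below both → same outcome either way.
$206k: above both → same outcome either way.
$772k: above both → same outcome either way.
$96k: below both → same outcome either way.
$32k: below both → same outcome either way.
$136k: inside the interval → strictly worse (loss $39k).
Count: 1.

1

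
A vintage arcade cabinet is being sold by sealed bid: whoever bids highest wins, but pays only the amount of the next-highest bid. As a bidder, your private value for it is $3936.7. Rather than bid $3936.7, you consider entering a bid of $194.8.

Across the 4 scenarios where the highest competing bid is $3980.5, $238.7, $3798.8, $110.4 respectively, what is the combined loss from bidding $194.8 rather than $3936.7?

$3835.9

The deviation costs you only when the competing bid falls strictly between $194.8 and $3936.7; elsewhere both bids give the same outcome.
$3980.5: outcomes coincide → loss $0.
$238.7: truthful payoff $3698, deviation payoff $0 → loss $3698.
$3798.8: truthful payoff $137.9, deviation payoff $0 → loss $137.9.
$110.4: outcomes coincide → loss $0.
Total loss = $3698 + $137.9 = $3835.9.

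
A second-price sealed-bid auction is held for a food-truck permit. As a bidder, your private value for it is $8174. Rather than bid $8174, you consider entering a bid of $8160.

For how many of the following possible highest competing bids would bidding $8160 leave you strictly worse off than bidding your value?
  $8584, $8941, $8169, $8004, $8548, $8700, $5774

The deviation hurts exactly when the highest competing bid lies strictly between $8160 and $8174 — underbidding then forfeits a profitable win.
$8584: above both → same outcome either way.
$8941: above both → same outcome either way.
$8169: inside the interval → strictly worse (loss $5).
$8004: below both → same outcome either way.
$8548: above both → same outcome either way.
$8700: above both → same outcome either way.
$5774: below both → same outcome either way.
Count: 1.

1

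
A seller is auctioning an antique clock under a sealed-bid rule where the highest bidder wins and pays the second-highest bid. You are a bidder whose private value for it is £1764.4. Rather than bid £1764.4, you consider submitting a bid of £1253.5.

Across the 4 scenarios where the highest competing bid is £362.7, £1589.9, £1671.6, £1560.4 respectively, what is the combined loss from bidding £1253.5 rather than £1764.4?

The deviation costs you only when the competing bid falls strictly between £1253.5 and £1764.4; elsewhere both bids give the same outcome.
£362.7: outcomes coincide → loss £0.
£1589.9: truthful payoff £174.5, deviation payoff £0 → loss £174.5.
£1671.6: truthful payoff £92.8, deviation payoff £0 → loss £92.8.
£1560.4: truthful payoff £204, deviation payoff £0 → loss £204.
Total loss = £174.5 + £92.8 + £204 = £471.3.

£471.3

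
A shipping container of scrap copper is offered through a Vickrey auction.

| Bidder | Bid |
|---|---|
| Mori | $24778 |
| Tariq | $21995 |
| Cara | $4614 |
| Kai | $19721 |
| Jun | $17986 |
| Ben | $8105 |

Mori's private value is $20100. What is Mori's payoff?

Highest bid: Mori at $24778, so Mori wins.
Second-highest bid: Tariq at $21995 — that is the price the winner pays.
Mori's payoff = value − price = $20100 − $21995 = −$1895.

−$1895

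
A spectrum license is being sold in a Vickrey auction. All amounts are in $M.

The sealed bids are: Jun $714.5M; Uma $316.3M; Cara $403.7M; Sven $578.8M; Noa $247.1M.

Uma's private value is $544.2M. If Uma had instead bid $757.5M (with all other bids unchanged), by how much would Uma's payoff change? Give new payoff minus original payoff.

The highest bid among the other bidders is $714.5M; Uma's bid doesn't change that.
Original bid $316.3M: Uma is not highest (top rival bid is $714.5M); payoff $0M.
Alternative bid $757.5M: Uma is highest, pays the top rival bid $714.5M; payoff $544.2M − $714.5M = −$170.3M.
Change in payoff = −$170.3M − ($0M) = −$170.3M.

−$170.3M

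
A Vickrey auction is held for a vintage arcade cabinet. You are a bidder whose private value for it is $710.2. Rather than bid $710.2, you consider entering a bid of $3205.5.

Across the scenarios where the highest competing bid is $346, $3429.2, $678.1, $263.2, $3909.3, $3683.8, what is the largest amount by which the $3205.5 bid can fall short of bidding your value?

$346: same outcome either way → loss $0.
$3429.2: same outcome either way → loss $0.
$678.1: same outcome either way → loss $0.
$263.2: same outcome either way → loss $0.
$3909.3: same outcome either way → loss $0.
$3683.8: same outcome either way → loss $0.
Maximum loss: $0.

$0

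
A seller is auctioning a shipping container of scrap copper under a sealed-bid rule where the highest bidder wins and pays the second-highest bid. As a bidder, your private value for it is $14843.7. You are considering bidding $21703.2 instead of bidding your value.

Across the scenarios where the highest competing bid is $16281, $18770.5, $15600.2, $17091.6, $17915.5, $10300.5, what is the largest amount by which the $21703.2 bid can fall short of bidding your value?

$3926.8

$16281: truthful gives $0, deviation gives −$1437.3 → loss $1437.3.
$18770.5: truthful gives $0, deviation gives −$3926.8 → loss $3926.8.
$15600.2: truthful gives $0, deviation gives −$756.5 → loss $756.5.
$17091.6: truthful gives $0, deviation gives −$2247.9 → loss $2247.9.
$17915.5: truthful gives $0, deviation gives −$3071.8 → loss $3071.8.
$10300.5: same outcome either way → loss $0.
Maximum loss: $3926.8.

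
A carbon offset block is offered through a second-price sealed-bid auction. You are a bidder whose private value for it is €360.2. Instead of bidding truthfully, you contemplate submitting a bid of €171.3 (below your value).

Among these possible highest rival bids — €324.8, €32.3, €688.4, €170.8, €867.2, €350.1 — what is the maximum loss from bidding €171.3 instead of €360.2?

€324.8: truthful gives €35.4, deviation gives €0 → loss €35.4.
€32.3: same outcome either way → loss €0.
€688.4: same outcome either way → loss €0.
€170.8: same outcome either way → loss €0.
€867.2: same outcome either way → loss €0.
€350.1: truthful gives €10.1, deviation gives €0 → loss €10.1.
Maximum loss: €35.4.

€35.4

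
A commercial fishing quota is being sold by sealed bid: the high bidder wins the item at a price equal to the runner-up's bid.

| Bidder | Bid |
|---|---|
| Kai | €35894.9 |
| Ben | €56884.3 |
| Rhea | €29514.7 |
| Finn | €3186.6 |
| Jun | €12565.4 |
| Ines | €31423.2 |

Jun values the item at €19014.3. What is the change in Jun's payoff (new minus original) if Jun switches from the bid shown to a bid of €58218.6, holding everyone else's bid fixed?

The highest bid among the other bidders is €56884.3; Jun's bid doesn't change that.
Original bid €12565.4: Jun is not highest (top rival bid is €56884.3); payoff €0.
Alternative bid €58218.6: Jun is highest, pays the top rival bid €56884.3; payoff €19014.3 − €56884.3 = −€37870.
Change in payoff = −€37870 − (€0) = −€37870.

−€37870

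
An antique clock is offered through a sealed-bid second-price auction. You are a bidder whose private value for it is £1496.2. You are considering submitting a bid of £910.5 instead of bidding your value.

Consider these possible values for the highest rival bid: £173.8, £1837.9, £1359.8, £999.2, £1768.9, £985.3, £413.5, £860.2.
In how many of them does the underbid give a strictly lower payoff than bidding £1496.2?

3

The deviation hurts exactly when the highest competing bid lies strictly between £910.5 and £1496.2 — underbidding then forfeits a profitable win.
£173.8: below both → same outcome either way.
£1837.9: above both → same outcome either way.
£1359.8: inside the interval → strictly worse (loss £136.4).
£999.2: inside the interval → strictly worse (loss £497).
£1768.9: above both → same outcome either way.
£985.3: inside the interval → strictly worse (loss £510.9).
£413.5: below both → same outcome either way.
£860.2: below both → same outcome either way.
Count: 3.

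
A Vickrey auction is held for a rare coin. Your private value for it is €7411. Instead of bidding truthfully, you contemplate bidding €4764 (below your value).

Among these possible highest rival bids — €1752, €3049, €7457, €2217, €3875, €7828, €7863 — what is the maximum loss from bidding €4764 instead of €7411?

€1752: same outcome either way → loss €0.
€3049: same outcome either way → loss €0.
€7457: same outcome either way → loss €0.
€2217: same outcome either way → loss €0.
€3875: same outcome either way → loss €0.
€7828: same outcome either way → loss €0.
€7863: same outcome either way → loss €0.
Maximum loss: €0.

€0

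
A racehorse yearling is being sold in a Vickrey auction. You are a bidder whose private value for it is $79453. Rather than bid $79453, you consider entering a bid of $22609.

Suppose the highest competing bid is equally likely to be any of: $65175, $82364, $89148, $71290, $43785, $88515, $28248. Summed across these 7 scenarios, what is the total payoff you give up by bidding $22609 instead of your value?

$109314

The deviation costs you only when the competing bid falls strictly between $22609 and $79453; elsewhere both bids give the same outcome.
$65175: truthful payoff $14278, deviation payoff $0 → loss $14278.
$82364: outcomes coincide → loss $0.
$89148: outcomes coincide → loss $0.
$71290: truthful payoff $8163, deviation payoff $0 → loss $8163.
$43785: truthful payoff $35668, deviation payoff $0 → loss $35668.
$88515: outcomes coincide → loss $0.
$28248: truthful payoff $51205, deviation payoff $0 → loss $51205.
Total loss = $14278 + $8163 + $35668 + $51205 = $109314.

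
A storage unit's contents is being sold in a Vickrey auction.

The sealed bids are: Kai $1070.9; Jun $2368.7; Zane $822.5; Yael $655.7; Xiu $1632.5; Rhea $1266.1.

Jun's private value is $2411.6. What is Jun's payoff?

$779.1

Highest bid: Jun at $2368.7, so Jun wins.
Second-highest bid: Xiu at $1632.5 — that is the price the winner pays.
Jun's payoff = value − price = $2411.6 − $1632.5 = $779.1.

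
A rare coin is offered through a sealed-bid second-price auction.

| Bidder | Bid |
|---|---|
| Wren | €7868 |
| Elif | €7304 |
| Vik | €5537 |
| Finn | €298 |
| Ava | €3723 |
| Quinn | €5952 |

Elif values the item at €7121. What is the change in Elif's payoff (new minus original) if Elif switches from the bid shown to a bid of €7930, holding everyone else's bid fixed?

−€747

The highest bid among the other bidders is €7868; Elif's bid doesn't change that.
Original bid €7304: Elif is not highest (top rival bid is €7868); payoff €0.
Alternative bid €7930: Elif is highest, pays the top rival bid €7868; payoff €7121 − €7868 = −€747.
Change in payoff = −€747 − (€0) = −€747.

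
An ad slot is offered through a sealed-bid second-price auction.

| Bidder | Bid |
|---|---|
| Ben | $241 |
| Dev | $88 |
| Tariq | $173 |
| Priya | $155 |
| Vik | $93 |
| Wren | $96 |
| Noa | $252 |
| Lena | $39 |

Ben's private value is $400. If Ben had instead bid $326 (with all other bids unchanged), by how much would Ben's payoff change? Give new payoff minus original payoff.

The highest bid among the other bidders is $252; Ben's bid doesn't change that.
Original bid $241: Ben is not highest (top rival bid is $252); payoff $0.
Alternative bid $326: Ben is highest, pays the top rival bid $252; payoff $400 − $252 = $148.
Change in payoff = $148 − ($0) = $148.

$148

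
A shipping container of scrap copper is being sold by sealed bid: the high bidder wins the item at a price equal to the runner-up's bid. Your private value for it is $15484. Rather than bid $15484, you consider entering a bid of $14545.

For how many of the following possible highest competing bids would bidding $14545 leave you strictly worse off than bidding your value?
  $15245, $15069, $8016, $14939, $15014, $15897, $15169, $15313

The deviation hurts exactly when the highest competing bid lies strictly between $14545 and $15484 — underbidding then forfeits a profitable win.
$15245: inside the interval → strictly worse (loss $239).
$15069: inside the interval → strictly worse (loss $415).
$8016: below both → same outcome either way.
$14939: inside the interval → strictly worse (loss $545).
$15014: inside the interval → strictly worse (loss $470).
$15897: above both → same outcome either way.
$15169: inside the interval → strictly worse (loss $315).
$15313: inside the interval → strictly worse (loss $171).
Count: 6.

6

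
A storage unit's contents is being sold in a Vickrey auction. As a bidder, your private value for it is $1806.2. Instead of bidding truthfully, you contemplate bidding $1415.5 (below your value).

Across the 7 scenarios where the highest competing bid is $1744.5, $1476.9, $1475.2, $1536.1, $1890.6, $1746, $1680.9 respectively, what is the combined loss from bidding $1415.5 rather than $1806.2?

$1177.6

The deviation costs you only when the competing bid falls strictly between $1415.5 and $1806.2; elsewhere both bids give the same outcome.
$1744.5: truthful payoff $61.7, deviation payoff $0 → loss $61.7.
$1476.9: truthful payoff $329.3, deviation payoff $0 → loss $329.3.
$1475.2: truthful payoff $331, deviation payoff $0 → loss $331.
$1536.1: truthful payoff $270.1, deviation payoff $0 → loss $270.1.
$1890.6: outcomes coincide → loss $0.
$1746: truthful payoff $60.2, deviation payoff $0 → loss $60.2.
$1680.9: truthful payoff $125.3, deviation payoff $0 → loss $125.3.
Total loss = $61.7 + $329.3 + $331 + $270.1 + $60.2 + $125.3 = $1177.6.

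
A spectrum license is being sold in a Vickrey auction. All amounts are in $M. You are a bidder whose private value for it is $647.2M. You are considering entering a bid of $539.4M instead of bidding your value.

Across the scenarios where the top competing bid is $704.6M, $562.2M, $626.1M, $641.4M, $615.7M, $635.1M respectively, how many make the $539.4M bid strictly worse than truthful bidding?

5

The deviation hurts exactly when the highest competing bid lies strictly between $539.4M and $647.2M — underbidding then forfeits a profitable win.
$704.6M: above both → same outcome either way.
$562.2M: inside the interval → strictly worse (loss $85M).
$626.1M: inside the interval → strictly worse (loss $21.1M).
$641.4M: inside the interval → strictly worse (loss $5.8M).
$615.7M: inside the interval → strictly worse (loss $31.5M).
$635.1M: inside the interval → strictly worse (loss $12.1M).
Count: 5.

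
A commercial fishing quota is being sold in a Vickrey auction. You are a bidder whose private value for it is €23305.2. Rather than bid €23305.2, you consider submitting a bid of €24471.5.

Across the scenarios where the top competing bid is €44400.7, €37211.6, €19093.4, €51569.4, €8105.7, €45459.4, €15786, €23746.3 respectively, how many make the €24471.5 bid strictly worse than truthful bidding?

1

The deviation hurts exactly when the highest competing bid lies strictly between €23305.2 and €24471.5 — overbidding then wins at a price above your value.
€44400.7: above both → same outcome either way.
€37211.6: above both → same outcome either way.
€19093.4: below both → same outcome either way.
€51569.4: above both → same outcome either way.
€8105.7: below both → same outcome either way.
€45459.4: above both → same outcome either way.
€15786: below both → same outcome either way.
€23746.3: inside the interval → strictly worse (loss €441.1).
Count: 1.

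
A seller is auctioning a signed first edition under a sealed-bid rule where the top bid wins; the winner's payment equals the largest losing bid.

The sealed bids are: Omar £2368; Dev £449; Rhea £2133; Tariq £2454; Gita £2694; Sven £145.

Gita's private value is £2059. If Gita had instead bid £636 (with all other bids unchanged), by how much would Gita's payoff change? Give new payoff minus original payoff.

The highest bid among the other bidders is £2454; Gita's bid doesn't change that.
Original bid £2694: Gita is highest, pays the top rival bid £2454; payoff £2059 − £2454 = −£395.
Alternative bid £636: Gita is not highest (top rival bid is £2454); payoff £0.
Change in payoff = £0 − (−£395) = £395.

£395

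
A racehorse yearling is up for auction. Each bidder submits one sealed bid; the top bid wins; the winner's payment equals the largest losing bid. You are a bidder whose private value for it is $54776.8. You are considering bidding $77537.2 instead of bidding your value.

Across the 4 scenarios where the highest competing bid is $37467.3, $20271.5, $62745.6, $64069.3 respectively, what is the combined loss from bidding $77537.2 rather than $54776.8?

The deviation costs you only when the competing bid falls strictly between $54776.8 and $77537.2; elsewhere both bids give the same outcome.
$37467.3: outcomes coincide → loss $0.
$20271.5: outcomes coincide → loss $0.
$62745.6: truthful payoff $0, deviation payoff −$7968.8 → loss $7968.8.
$64069.3: truthful payoff $0, deviation payoff −$9292.5 → loss $9292.5.
Total loss = $7968.8 + $9292.5 = $17261.3.

$17261.3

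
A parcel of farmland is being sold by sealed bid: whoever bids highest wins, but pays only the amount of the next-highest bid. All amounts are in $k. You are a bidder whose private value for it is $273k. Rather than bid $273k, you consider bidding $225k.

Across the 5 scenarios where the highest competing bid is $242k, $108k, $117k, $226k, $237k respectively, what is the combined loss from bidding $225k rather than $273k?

$114k

The deviation costs you only when the competing bid falls strictly between $225k and $273k; elsewhere both bids give the same outcome.
$242k: truthful payoff $31k, deviation payoff $0k → loss $31k.
$108k: outcomes coincide → loss $0k.
$117k: outcomes coincide → loss $0k.
$226k: truthful payoff $47k, deviation payoff $0k → loss $47k.
$237k: truthful payoff $36k, deviation payoff $0k → loss $36k.
Total loss = $31k + $47k + $36k = $114k.
Truthful bidding weakly dominates here: raising your bid can only win items priced above your value, and lowering it can only forfeit items priced below.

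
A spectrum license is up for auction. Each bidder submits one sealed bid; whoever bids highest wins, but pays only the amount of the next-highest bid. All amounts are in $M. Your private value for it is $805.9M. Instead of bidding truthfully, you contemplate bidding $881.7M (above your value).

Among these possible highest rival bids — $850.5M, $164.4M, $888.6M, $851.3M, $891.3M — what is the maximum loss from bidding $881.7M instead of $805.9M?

$850.5M: truthful gives $0M, deviation gives −$44.6M → loss $44.6M.
$164.4M: same outcome either way → loss $0M.
$888.6M: same outcome either way → loss $0M.
$851.3M: truthful gives $0M, deviation gives −$45.4M → loss $45.4M.
$891.3M: same outcome either way → loss $0M.
Maximum loss: $45.4M.

$45.4M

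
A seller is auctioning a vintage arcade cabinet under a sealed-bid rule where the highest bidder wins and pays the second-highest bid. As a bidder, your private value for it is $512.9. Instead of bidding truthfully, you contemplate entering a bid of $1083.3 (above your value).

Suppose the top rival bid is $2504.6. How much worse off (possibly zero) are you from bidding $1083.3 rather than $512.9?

Bidding your value $512.9: you lose (since $512.9 < $2504.6). Payoff $0.
Bidding $1083.3: you lose. Payoff $0.
Difference = $0 − $0 = $0; both bids lead to the same outcome because the competing bid is above both your value and your alternative bid.

$0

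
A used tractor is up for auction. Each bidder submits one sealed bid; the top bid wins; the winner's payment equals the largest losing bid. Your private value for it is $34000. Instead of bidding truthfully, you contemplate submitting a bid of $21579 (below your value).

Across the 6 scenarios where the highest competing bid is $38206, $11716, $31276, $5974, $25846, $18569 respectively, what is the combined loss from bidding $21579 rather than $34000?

The deviation costs you only when the competing bid falls strictly between $21579 and $34000; elsewhere both bids give the same outcome.
$38206: outcomes coincide → loss $0.
$11716: outcomes coincide → loss $0.
$31276: truthful payoff $2724, deviation payoff $0 → loss $2724.
$5974: outcomes coincide → loss $0.
$25846: truthful payoff $8154, deviation payoff $0 → loss $8154.
$18569: outcomes coincide → loss $0.
Total loss = $2724 + $8154 = $10878.
Because the price is fixed by the runner-up's bid, deviating from your value can only change a good outcome into a bad one — never the reverse.

$10878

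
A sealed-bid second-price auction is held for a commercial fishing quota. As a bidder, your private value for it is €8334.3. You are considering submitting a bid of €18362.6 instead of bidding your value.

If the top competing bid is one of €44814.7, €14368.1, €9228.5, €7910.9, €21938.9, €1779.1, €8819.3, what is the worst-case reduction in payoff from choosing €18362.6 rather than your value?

€44814.7: same outcome either way → loss €0.
€14368.1: truthful gives €0, deviation gives −€6033.8 → loss €6033.8.
€9228.5: truthful gives €0, deviation gives −€894.2 → loss €894.2.
€7910.9: same outcome either way → loss €0.
€21938.9: same outcome either way → loss €0.
€1779.1: same outcome either way → loss €0.
€8819.3: truthful gives €0, deviation gives −€485 → loss €485.
Maximum loss: €6033.8.

€6033.8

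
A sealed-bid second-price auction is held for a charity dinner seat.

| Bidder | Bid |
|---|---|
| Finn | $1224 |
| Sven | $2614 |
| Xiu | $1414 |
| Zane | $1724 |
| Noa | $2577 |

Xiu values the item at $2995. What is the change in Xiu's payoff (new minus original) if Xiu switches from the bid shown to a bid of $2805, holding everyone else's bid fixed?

The highest bid among the other bidders is $2614; Xiu's bid doesn't change that.
Original bid $1414: Xiu is not highest (top rival bid is $2614); payoff $0.
Alternative bid $2805: Xiu is highest, pays the top rival bid $2614; payoff $2995 − $2614 = $381.
Change in payoff = $381 − ($0) = $381.

$381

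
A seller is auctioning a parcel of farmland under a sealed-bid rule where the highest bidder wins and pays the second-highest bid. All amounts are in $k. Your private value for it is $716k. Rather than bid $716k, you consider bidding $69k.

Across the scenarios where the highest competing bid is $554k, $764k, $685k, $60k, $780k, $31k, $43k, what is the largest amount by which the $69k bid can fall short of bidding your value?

$554k: truthful gives $162k, deviation gives $0k → loss $162k.
$764k: same outcome either way → loss $0k.
$685k: truthful gives $31k, deviation gives $0k → loss $31k.
$60k: same outcome either way → loss $0k.
$780k: same outcome either way → loss $0k.
$31k: same outcome either way → loss $0k.
$43k: same outcome either way → loss $0k.
Maximum loss: $162k.

$162k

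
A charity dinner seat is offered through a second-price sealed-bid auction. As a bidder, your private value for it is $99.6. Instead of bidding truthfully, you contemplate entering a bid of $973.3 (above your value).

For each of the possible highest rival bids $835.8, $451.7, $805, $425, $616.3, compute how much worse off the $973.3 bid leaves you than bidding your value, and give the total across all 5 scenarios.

The deviation costs you only when the competing bid falls strictly between $99.6 and $973.3; elsewhere both bids give the same outcome.
$835.8: truthful payoff $0, deviation payoff −$736.2 → loss $736.2.
$451.7: truthful payoff $0, deviation payoff −$352.1 → loss $352.1.
$805: truthful payoff $0, deviation payoff −$705.4 → loss $705.4.
$425: truthful payoff $0, deviation payoff −$325.4 → loss $325.4.
$616.3: truthful payoff $0, deviation payoff −$516.7 → loss $516.7.
Total loss = $736.2 + $352.1 + $705.4 + $325.4 + $516.7 = $2635.8.

$2635.8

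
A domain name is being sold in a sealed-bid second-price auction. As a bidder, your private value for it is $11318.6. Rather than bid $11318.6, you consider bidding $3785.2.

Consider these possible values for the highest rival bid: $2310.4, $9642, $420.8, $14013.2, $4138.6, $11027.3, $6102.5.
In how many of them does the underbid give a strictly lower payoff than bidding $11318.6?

4

The deviation hurts exactly when the highest competing bid lies strictly between $3785.2 and $11318.6 — underbidding then forfeits a profitable win.
$2310.4: below both → same outcome either way.
$9642: inside the interval → strictly worse (loss $1676.6).
$420.8: below both → same outcome either way.
$14013.2: above both → same outcome either way.
$4138.6: inside the interval → strictly worse (loss $7180).
$11027.3: inside the interval → strictly worse (loss $291.3).
$6102.5: inside the interval → strictly worse (loss $5216.1).
Count: 4.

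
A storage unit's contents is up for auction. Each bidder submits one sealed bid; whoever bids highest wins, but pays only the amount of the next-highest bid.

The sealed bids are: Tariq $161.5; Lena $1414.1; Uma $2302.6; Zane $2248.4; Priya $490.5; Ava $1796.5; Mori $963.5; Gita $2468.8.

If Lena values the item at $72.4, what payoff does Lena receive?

Highest bid: Gita at $2468.8, so Gita wins.
Second-highest bid: Uma at $2302.6 — that is the price the winner pays.
Lena did not win, so Lena pays nothing and receives nothing: payoff $0.

$0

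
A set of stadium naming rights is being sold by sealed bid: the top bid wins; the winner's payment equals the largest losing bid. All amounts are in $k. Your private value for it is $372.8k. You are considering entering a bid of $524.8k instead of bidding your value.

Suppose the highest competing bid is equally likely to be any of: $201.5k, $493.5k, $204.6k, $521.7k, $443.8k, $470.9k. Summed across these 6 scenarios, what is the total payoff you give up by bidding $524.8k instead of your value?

$438.7k

The deviation costs you only when the competing bid falls strictly between $372.8k and $524.8k; elsewhere both bids give the same outcome.
$201.5k: outcomes coincide → loss $0k.
$493.5k: truthful payoff $0k, deviation payoff −$120.7k → loss $120.7k.
$204.6k: outcomes coincide → loss $0k.
$521.7k: truthful payoff $0k, deviation payoff −$148.9k → loss $148.9k.
$443.8k: truthful payoff $0k, deviation payoff −$71k → loss $71k.
$470.9k: truthful payoff $0k, deviation payoff −$98.1k → loss $98.1k.
Total loss = $120.7k + $148.9k + $71k + $98.1k = $438.7k.
In a second-price auction your bid sets only whether you win, not what you pay, so bidding your true value is weakly dominant.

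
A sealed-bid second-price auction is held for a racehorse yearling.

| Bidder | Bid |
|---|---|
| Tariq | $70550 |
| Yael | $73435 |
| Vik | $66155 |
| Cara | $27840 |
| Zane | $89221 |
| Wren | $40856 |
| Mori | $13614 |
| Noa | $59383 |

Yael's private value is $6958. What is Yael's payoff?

$0

Highest bid: Zane at $89221, so Zane wins.
Second-highest bid: Yael at $73435 — that is the price the winner pays.
Yael did not win, so Yael pays nothing and receives nothing: payoff $0.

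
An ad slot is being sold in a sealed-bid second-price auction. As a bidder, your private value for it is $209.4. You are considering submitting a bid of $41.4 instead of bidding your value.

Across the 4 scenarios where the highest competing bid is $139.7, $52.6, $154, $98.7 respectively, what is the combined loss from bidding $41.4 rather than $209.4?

The deviation costs you only when the competing bid falls strictly between $41.4 and $209.4; elsewhere both bids give the same outcome.
$139.7: truthful payoff $69.7, deviation payoff $0 → loss $69.7.
$52.6: truthful payoff $156.8, deviation payoff $0 → loss $156.8.
$154: truthful payoff $55.4, deviation payoff $0 → loss $55.4.
$98.7: truthful payoff $110.7, deviation payoff $0 → loss $110.7.
Total loss = $69.7 + $156.8 + $55.4 + $110.7 = $392.6.
Truthful bidding weakly dominates here: raising your bid can only win items priced above your value, and lowering it can only forfeit items priced below.

$392.6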